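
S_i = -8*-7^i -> [-8, 56, -392, 2744, -19208]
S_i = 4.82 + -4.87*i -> [4.82, -0.05, -4.92, -9.79, -14.66]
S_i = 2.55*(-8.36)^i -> [2.55, -21.32, 178.22, -1489.91, 12455.62]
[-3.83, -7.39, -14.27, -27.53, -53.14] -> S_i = -3.83*1.93^i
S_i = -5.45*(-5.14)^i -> [-5.45, 28.01, -143.99, 740.09, -3804.07]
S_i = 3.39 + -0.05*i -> [3.39, 3.34, 3.29, 3.24, 3.19]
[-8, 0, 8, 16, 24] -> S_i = -8 + 8*i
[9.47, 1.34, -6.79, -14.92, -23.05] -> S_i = 9.47 + -8.13*i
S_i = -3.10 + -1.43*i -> [-3.1, -4.53, -5.96, -7.39, -8.82]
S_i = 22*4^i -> [22, 88, 352, 1408, 5632]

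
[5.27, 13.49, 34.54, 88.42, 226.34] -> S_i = 5.27*2.56^i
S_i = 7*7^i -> [7, 49, 343, 2401, 16807]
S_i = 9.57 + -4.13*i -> [9.57, 5.44, 1.31, -2.82, -6.95]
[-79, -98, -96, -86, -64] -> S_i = Random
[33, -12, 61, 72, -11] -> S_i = Random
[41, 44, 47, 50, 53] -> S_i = 41 + 3*i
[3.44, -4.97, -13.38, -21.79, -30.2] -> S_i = 3.44 + -8.41*i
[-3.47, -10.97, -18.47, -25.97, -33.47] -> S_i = -3.47 + -7.50*i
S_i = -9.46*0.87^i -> [-9.46, -8.23, -7.16, -6.23, -5.42]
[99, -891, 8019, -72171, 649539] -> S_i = 99*-9^i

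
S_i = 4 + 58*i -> [4, 62, 120, 178, 236]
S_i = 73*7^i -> [73, 511, 3577, 25039, 175273]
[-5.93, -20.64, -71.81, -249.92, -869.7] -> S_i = -5.93*3.48^i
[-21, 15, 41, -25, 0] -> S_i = Random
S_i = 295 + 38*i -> [295, 333, 371, 409, 447]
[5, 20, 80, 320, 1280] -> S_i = 5*4^i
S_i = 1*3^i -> [1, 3, 9, 27, 81]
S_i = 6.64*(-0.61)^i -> [6.64, -4.05, 2.47, -1.51, 0.92]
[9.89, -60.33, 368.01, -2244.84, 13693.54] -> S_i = 9.89*(-6.10)^i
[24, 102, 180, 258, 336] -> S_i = 24 + 78*i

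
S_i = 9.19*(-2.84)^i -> [9.19, -26.1, 74.12, -210.51, 597.85]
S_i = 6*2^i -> [6, 12, 24, 48, 96]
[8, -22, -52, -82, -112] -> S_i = 8 + -30*i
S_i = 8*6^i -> [8, 48, 288, 1728, 10368]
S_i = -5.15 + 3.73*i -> [-5.15, -1.42, 2.31, 6.04, 9.77]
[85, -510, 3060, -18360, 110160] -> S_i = 85*-6^i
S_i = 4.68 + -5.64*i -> [4.68, -0.96, -6.6, -12.24, -17.88]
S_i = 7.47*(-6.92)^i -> [7.47, -51.69, 357.71, -2475.36, 17129.51]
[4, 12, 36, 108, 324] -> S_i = 4*3^i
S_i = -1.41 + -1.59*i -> [-1.41, -3.0, -4.59, -6.18, -7.77]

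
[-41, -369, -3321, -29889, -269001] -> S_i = -41*9^i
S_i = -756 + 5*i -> [-756, -751, -746, -741, -736]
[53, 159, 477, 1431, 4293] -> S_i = 53*3^i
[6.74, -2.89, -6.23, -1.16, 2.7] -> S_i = Random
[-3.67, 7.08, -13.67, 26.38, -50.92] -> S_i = -3.67*(-1.93)^i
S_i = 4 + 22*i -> [4, 26, 48, 70, 92]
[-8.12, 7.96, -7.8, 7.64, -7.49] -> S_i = -8.12*(-0.98)^i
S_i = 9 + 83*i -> [9, 92, 175, 258, 341]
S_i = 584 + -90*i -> [584, 494, 404, 314, 224]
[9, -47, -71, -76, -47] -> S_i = Random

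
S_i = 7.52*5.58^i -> [7.52, 41.96, 234.15, 1306.53, 7290.46]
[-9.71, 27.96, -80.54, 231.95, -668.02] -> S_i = -9.71*(-2.88)^i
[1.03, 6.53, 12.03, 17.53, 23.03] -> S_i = 1.03 + 5.50*i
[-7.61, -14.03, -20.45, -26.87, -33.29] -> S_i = -7.61 + -6.42*i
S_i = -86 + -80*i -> [-86, -166, -246, -326, -406]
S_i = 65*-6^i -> [65, -390, 2340, -14040, 84240]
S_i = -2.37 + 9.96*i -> [-2.37, 7.59, 17.55, 27.51, 37.47]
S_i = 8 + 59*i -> [8, 67, 126, 185, 244]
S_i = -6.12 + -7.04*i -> [-6.12, -13.16, -20.2, -27.24, -34.28]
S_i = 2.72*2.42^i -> [2.72, 6.58, 15.93, 38.55, 93.29]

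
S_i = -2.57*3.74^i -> [-2.57, -9.61, -35.95, -134.45, -502.83]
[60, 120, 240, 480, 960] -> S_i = 60*2^i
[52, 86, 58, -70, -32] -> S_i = Random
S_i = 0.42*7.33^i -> [0.42, 3.08, 22.57, 165.41, 1212.45]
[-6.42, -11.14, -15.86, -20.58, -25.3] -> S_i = -6.42 + -4.72*i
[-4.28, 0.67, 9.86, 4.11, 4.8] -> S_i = Random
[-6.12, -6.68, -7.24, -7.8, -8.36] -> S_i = -6.12 + -0.56*i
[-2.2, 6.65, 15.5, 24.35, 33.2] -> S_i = -2.20 + 8.85*i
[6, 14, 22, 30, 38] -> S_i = 6 + 8*i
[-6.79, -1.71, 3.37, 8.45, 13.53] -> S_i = -6.79 + 5.08*i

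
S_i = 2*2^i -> [2, 4, 8, 16, 32]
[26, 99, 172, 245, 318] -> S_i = 26 + 73*i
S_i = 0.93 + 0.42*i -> [0.93, 1.35, 1.77, 2.19, 2.61]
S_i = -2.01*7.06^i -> [-2.01, -14.19, -100.19, -707.31, -4993.61]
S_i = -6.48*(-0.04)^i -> [-6.48, 0.26, -0.01, 0.0, -0.0]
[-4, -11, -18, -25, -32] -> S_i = -4 + -7*i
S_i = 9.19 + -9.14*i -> [9.19, 0.05, -9.09, -18.23, -27.37]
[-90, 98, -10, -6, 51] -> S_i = Random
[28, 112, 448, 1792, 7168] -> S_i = 28*4^i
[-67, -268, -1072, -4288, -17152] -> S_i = -67*4^i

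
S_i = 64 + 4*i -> [64, 68, 72, 76, 80]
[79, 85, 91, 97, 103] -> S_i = 79 + 6*i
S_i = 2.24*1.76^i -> [2.24, 3.94, 6.94, 12.21, 21.49]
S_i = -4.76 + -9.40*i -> [-4.76, -14.16, -23.56, -32.96, -42.36]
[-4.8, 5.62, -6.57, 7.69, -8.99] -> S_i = -4.80*(-1.17)^i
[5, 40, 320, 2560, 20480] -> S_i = 5*8^i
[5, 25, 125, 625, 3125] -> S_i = 5*5^i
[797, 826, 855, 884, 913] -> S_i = 797 + 29*i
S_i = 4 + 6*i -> [4, 10, 16, 22, 28]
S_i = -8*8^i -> [-8, -64, -512, -4096, -32768]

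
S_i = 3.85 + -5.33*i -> [3.85, -1.48, -6.81, -12.14, -17.47]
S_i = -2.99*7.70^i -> [-2.99, -23.02, -177.28, -1365.03, -10510.76]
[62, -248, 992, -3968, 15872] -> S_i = 62*-4^i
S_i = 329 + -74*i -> [329, 255, 181, 107, 33]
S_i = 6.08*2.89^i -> [6.08, 17.57, 50.78, 146.76, 424.13]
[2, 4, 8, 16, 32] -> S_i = 2*2^i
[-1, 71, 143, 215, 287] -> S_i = -1 + 72*i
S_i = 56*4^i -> [56, 224, 896, 3584, 14336]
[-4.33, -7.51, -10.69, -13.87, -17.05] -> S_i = -4.33 + -3.18*i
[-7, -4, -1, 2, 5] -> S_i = -7 + 3*i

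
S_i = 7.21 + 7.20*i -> [7.21, 14.41, 21.61, 28.81, 36.01]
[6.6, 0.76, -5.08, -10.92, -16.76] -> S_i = 6.60 + -5.84*i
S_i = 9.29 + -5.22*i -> [9.29, 4.07, -1.15, -6.37, -11.59]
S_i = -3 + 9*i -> [-3, 6, 15, 24, 33]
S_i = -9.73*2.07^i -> [-9.73, -20.14, -41.69, -86.3, -178.65]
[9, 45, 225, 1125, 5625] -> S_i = 9*5^i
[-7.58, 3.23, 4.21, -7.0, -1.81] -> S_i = Random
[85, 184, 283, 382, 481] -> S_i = 85 + 99*i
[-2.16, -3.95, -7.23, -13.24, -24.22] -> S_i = -2.16*1.83^i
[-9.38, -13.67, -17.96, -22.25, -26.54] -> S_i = -9.38 + -4.29*i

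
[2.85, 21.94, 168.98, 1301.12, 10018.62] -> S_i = 2.85*7.70^i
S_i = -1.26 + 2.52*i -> [-1.26, 1.26, 3.78, 6.3, 8.82]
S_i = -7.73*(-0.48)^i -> [-7.73, 3.71, -1.78, 0.85, -0.41]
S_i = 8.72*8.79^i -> [8.72, 76.65, 673.74, 5922.2, 52056.14]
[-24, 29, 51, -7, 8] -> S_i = Random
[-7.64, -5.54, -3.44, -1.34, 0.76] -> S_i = -7.64 + 2.10*i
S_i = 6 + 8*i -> [6, 14, 22, 30, 38]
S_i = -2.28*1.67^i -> [-2.28, -3.81, -6.36, -10.62, -17.73]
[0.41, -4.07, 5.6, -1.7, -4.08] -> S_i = Random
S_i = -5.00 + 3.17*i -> [-5.0, -1.83, 1.34, 4.51, 7.68]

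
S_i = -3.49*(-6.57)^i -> [-3.49, 22.93, -150.65, 989.74, -6502.6]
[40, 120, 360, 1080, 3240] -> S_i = 40*3^i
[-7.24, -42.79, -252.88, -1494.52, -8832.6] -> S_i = -7.24*5.91^i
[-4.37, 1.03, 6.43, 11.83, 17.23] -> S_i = -4.37 + 5.40*i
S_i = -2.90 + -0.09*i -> [-2.9, -2.99, -3.08, -3.17, -3.26]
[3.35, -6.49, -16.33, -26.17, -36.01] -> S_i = 3.35 + -9.84*i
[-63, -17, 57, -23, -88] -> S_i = Random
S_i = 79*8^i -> [79, 632, 5056, 40448, 323584]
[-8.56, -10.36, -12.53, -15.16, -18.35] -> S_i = -8.56*1.21^i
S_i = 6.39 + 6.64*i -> [6.39, 13.03, 19.67, 26.31, 32.95]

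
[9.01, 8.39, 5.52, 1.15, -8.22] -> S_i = Random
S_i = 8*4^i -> [8, 32, 128, 512, 2048]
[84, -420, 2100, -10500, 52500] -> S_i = 84*-5^i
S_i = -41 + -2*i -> [-41, -43, -45, -47, -49]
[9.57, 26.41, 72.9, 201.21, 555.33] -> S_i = 9.57*2.76^i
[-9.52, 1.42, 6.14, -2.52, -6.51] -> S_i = Random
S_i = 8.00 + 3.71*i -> [8.0, 11.71, 15.42, 19.13, 22.84]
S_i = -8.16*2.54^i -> [-8.16, -20.73, -52.65, -133.72, -339.64]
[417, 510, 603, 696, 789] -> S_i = 417 + 93*i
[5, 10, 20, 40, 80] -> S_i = 5*2^i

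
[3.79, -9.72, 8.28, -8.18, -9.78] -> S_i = Random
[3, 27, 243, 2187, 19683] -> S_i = 3*9^i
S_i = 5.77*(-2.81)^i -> [5.77, -16.21, 45.56, -128.02, 359.75]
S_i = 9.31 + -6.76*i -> [9.31, 2.55, -4.21, -10.97, -17.73]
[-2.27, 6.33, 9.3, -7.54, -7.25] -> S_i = Random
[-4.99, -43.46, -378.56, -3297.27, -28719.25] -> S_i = -4.99*8.71^i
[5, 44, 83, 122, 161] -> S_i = 5 + 39*i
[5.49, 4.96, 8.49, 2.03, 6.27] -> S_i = Random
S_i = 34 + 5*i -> [34, 39, 44, 49, 54]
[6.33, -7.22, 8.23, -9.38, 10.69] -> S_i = 6.33*(-1.14)^i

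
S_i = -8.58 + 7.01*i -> [-8.58, -1.57, 5.44, 12.45, 19.46]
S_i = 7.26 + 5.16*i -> [7.26, 12.42, 17.58, 22.74, 27.9]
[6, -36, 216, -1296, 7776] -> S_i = 6*-6^i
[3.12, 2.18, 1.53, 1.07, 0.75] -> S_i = 3.12*0.70^i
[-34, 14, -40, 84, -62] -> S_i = Random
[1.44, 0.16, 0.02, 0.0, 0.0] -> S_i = 1.44*0.11^i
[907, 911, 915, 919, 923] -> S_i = 907 + 4*i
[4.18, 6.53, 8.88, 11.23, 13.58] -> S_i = 4.18 + 2.35*i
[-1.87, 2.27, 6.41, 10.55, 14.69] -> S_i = -1.87 + 4.14*i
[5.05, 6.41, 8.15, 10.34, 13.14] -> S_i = 5.05*1.27^i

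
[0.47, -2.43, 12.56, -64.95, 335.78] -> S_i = 0.47*(-5.17)^i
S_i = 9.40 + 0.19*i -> [9.4, 9.59, 9.78, 9.97, 10.16]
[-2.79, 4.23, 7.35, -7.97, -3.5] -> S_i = Random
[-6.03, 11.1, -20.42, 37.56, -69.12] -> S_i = -6.03*(-1.84)^i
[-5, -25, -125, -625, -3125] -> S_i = -5*5^i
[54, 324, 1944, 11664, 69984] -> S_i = 54*6^i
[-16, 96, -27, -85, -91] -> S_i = Random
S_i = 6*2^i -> [6, 12, 24, 48, 96]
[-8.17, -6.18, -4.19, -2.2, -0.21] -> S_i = -8.17 + 1.99*i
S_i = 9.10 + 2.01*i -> [9.1, 11.11, 13.12, 15.13, 17.14]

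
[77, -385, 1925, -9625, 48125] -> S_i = 77*-5^i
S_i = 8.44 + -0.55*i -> [8.44, 7.89, 7.34, 6.79, 6.24]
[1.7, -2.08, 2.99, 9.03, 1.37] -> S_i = Random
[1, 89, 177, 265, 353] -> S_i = 1 + 88*i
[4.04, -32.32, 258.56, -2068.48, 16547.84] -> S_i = 4.04*(-8.00)^i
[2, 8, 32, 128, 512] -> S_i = 2*4^i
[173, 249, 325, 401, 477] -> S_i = 173 + 76*i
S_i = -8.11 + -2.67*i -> [-8.11, -10.78, -13.45, -16.12, -18.79]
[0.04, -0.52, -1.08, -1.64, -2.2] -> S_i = 0.04 + -0.56*i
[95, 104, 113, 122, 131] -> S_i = 95 + 9*i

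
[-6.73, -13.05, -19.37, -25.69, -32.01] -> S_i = -6.73 + -6.32*i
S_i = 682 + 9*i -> [682, 691, 700, 709, 718]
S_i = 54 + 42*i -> [54, 96, 138, 180, 222]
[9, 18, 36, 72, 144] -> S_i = 9*2^i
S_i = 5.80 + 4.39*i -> [5.8, 10.19, 14.58, 18.97, 23.36]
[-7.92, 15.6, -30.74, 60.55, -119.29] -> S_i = -7.92*(-1.97)^i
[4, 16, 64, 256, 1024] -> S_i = 4*4^i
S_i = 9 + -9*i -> [9, 0, -9, -18, -27]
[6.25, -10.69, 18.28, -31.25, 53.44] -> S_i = 6.25*(-1.71)^i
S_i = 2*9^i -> [2, 18, 162, 1458, 13122]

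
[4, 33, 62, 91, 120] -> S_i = 4 + 29*i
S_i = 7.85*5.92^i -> [7.85, 46.47, 275.11, 1628.68, 9641.76]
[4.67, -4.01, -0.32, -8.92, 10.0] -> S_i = Random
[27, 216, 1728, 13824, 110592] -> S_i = 27*8^i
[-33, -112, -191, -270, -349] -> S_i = -33 + -79*i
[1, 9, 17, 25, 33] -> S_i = 1 + 8*i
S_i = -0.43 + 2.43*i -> [-0.43, 2.0, 4.43, 6.86, 9.29]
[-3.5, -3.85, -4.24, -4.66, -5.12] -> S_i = -3.50*1.10^i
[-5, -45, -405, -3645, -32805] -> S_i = -5*9^i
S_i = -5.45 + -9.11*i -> [-5.45, -14.56, -23.67, -32.78, -41.89]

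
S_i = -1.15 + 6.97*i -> [-1.15, 5.82, 12.79, 19.76, 26.73]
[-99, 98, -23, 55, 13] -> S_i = Random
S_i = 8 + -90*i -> [8, -82, -172, -262, -352]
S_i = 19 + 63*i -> [19, 82, 145, 208, 271]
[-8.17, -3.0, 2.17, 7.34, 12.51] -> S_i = -8.17 + 5.17*i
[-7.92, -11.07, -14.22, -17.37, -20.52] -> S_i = -7.92 + -3.15*i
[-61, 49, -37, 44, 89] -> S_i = Random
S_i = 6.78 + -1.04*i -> [6.78, 5.74, 4.7, 3.66, 2.62]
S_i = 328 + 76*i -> [328, 404, 480, 556, 632]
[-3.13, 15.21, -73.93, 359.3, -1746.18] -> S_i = -3.13*(-4.86)^i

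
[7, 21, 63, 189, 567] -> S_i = 7*3^i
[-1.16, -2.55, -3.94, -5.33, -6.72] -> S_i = -1.16 + -1.39*i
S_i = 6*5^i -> [6, 30, 150, 750, 3750]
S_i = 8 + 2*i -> [8, 10, 12, 14, 16]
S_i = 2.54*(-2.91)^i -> [2.54, -7.39, 21.51, -62.59, 182.14]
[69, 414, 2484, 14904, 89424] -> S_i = 69*6^i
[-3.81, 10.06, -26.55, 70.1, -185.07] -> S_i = -3.81*(-2.64)^i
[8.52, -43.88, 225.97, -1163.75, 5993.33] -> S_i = 8.52*(-5.15)^i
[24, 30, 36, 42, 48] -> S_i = 24 + 6*i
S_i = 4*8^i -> [4, 32, 256, 2048, 16384]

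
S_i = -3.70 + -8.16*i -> [-3.7, -11.86, -20.02, -28.18, -36.34]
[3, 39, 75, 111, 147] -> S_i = 3 + 36*i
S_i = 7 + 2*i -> [7, 9, 11, 13, 15]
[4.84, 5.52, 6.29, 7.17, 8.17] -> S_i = 4.84*1.14^i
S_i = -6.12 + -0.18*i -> [-6.12, -6.3, -6.48, -6.66, -6.84]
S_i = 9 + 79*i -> [9, 88, 167, 246, 325]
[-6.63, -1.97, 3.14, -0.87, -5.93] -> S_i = Random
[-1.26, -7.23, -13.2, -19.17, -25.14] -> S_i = -1.26 + -5.97*i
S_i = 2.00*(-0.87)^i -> [2.0, -1.74, 1.51, -1.32, 1.15]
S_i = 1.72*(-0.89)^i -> [1.72, -1.53, 1.36, -1.21, 1.08]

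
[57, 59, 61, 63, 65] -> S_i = 57 + 2*i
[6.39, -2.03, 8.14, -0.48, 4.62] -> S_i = Random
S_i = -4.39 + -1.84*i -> [-4.39, -6.23, -8.07, -9.91, -11.75]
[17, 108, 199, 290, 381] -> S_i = 17 + 91*i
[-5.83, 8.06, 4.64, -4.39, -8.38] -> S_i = Random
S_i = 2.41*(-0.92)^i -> [2.41, -2.22, 2.04, -1.88, 1.73]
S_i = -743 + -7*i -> [-743, -750, -757, -764, -771]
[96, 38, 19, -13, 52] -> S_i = Random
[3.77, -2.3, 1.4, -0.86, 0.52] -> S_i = 3.77*(-0.61)^i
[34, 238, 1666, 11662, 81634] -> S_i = 34*7^i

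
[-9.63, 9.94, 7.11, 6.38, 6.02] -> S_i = Random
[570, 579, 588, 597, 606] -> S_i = 570 + 9*i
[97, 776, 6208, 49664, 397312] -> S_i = 97*8^i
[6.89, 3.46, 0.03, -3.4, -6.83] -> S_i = 6.89 + -3.43*i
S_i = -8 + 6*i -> [-8, -2, 4, 10, 16]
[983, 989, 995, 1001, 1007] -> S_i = 983 + 6*i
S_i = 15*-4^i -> [15, -60, 240, -960, 3840]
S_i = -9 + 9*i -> [-9, 0, 9, 18, 27]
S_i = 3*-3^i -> [3, -9, 27, -81, 243]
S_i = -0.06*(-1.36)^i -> [-0.06, 0.08, -0.11, 0.15, -0.21]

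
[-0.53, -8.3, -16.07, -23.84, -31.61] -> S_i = -0.53 + -7.77*i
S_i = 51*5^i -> [51, 255, 1275, 6375, 31875]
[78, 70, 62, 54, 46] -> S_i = 78 + -8*i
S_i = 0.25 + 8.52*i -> [0.25, 8.77, 17.29, 25.81, 34.33]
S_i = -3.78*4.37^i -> [-3.78, -16.52, -72.19, -315.45, -1378.53]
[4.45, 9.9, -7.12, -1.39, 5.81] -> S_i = Random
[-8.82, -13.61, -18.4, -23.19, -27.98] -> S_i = -8.82 + -4.79*i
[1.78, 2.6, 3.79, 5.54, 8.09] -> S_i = 1.78*1.46^i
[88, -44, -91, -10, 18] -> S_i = Random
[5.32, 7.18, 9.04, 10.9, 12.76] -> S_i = 5.32 + 1.86*i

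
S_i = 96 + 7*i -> [96, 103, 110, 117, 124]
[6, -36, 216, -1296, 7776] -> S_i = 6*-6^i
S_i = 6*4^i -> [6, 24, 96, 384, 1536]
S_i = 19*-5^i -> [19, -95, 475, -2375, 11875]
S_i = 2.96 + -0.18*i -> [2.96, 2.78, 2.6, 2.42, 2.24]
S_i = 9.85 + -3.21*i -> [9.85, 6.64, 3.43, 0.22, -2.99]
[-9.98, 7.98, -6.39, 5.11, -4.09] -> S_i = -9.98*(-0.80)^i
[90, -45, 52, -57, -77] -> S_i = Random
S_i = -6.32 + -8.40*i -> [-6.32, -14.72, -23.12, -31.52, -39.92]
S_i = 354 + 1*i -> [354, 355, 356, 357, 358]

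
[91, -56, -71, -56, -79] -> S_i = Random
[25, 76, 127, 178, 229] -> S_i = 25 + 51*i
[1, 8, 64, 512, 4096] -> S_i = 1*8^i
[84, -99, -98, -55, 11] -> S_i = Random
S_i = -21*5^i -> [-21, -105, -525, -2625, -13125]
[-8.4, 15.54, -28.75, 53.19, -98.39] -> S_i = -8.40*(-1.85)^i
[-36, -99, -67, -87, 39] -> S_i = Random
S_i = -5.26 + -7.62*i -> [-5.26, -12.88, -20.5, -28.12, -35.74]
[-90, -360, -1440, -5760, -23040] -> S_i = -90*4^i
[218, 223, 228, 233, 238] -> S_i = 218 + 5*i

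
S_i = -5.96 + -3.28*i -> [-5.96, -9.24, -12.52, -15.8, -19.08]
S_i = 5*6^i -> [5, 30, 180, 1080, 6480]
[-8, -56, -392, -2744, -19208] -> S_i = -8*7^i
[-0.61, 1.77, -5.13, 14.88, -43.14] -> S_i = -0.61*(-2.90)^i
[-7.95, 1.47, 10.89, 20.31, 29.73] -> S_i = -7.95 + 9.42*i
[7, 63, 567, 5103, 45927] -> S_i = 7*9^i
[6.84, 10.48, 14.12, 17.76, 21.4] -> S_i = 6.84 + 3.64*i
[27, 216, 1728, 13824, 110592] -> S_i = 27*8^i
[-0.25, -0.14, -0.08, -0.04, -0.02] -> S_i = -0.25*0.55^i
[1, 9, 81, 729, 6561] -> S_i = 1*9^i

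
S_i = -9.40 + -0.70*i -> [-9.4, -10.1, -10.8, -11.5, -12.2]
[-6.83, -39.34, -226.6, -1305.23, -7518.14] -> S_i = -6.83*5.76^i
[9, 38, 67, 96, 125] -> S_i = 9 + 29*i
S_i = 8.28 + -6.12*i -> [8.28, 2.16, -3.96, -10.08, -16.2]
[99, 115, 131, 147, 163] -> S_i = 99 + 16*i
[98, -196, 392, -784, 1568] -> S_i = 98*-2^i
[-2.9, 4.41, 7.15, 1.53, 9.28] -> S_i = Random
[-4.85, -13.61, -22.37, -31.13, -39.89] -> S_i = -4.85 + -8.76*i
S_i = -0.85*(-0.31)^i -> [-0.85, 0.26, -0.08, 0.03, -0.01]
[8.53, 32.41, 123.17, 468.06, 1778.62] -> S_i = 8.53*3.80^i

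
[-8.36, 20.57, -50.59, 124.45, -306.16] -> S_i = -8.36*(-2.46)^i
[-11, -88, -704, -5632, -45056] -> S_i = -11*8^i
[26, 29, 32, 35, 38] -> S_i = 26 + 3*i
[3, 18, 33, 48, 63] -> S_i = 3 + 15*i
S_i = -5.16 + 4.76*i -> [-5.16, -0.4, 4.36, 9.12, 13.88]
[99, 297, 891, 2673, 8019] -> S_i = 99*3^i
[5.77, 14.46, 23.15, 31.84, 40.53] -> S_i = 5.77 + 8.69*i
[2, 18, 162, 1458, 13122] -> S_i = 2*9^i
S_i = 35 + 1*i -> [35, 36, 37, 38, 39]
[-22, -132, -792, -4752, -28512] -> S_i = -22*6^i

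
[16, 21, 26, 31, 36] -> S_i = 16 + 5*i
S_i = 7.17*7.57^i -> [7.17, 54.28, 410.88, 3110.33, 23545.22]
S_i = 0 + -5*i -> [0, -5, -10, -15, -20]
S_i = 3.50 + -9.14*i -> [3.5, -5.64, -14.78, -23.92, -33.06]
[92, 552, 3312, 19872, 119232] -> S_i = 92*6^i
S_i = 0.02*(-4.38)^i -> [0.02, -0.09, 0.38, -1.68, 7.36]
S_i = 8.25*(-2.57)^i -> [8.25, -21.2, 54.49, -140.04, 359.9]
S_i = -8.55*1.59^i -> [-8.55, -13.59, -21.62, -34.37, -54.65]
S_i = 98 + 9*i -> [98, 107, 116, 125, 134]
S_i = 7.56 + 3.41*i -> [7.56, 10.97, 14.38, 17.79, 21.2]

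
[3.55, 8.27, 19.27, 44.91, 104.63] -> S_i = 3.55*2.33^i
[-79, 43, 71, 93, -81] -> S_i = Random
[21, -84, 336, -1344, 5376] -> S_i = 21*-4^i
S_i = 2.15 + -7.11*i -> [2.15, -4.96, -12.07, -19.18, -26.29]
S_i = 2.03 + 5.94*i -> [2.03, 7.97, 13.91, 19.85, 25.79]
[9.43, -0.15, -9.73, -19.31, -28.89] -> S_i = 9.43 + -9.58*i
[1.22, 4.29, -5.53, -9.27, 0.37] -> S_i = Random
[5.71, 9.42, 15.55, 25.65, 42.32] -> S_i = 5.71*1.65^i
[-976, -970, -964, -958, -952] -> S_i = -976 + 6*i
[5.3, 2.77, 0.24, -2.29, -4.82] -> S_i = 5.30 + -2.53*i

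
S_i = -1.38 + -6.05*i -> [-1.38, -7.43, -13.48, -19.53, -25.58]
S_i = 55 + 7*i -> [55, 62, 69, 76, 83]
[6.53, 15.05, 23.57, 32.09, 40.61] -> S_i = 6.53 + 8.52*i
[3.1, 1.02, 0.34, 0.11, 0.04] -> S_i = 3.10*0.33^i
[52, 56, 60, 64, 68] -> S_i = 52 + 4*i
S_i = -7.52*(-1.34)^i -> [-7.52, 10.08, -13.5, 18.09, -24.25]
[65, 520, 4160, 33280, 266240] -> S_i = 65*8^i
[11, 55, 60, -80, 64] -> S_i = Random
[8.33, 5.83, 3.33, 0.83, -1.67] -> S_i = 8.33 + -2.50*i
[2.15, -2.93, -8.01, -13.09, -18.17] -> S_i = 2.15 + -5.08*i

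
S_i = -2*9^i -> [-2, -18, -162, -1458, -13122]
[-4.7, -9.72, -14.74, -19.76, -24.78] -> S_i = -4.70 + -5.02*i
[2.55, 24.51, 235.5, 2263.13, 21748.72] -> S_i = 2.55*9.61^i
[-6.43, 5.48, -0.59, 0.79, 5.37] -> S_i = Random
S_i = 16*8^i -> [16, 128, 1024, 8192, 65536]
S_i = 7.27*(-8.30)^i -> [7.27, -60.34, 500.83, -4156.89, 34502.2]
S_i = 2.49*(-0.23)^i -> [2.49, -0.57, 0.13, -0.03, 0.01]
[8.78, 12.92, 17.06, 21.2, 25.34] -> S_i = 8.78 + 4.14*i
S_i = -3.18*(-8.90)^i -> [-3.18, 28.3, -251.89, 2241.8, -19952.03]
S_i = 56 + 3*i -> [56, 59, 62, 65, 68]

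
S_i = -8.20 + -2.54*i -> [-8.2, -10.74, -13.28, -15.82, -18.36]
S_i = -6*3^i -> [-6, -18, -54, -162, -486]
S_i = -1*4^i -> [-1, -4, -16, -64, -256]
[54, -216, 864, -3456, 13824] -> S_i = 54*-4^i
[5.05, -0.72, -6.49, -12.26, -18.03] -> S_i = 5.05 + -5.77*i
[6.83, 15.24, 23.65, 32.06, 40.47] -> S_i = 6.83 + 8.41*i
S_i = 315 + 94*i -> [315, 409, 503, 597, 691]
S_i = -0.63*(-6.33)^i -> [-0.63, 3.99, -25.24, 159.79, -1011.48]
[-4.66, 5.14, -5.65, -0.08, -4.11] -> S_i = Random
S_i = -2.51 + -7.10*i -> [-2.51, -9.61, -16.71, -23.81, -30.91]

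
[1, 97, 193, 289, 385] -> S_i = 1 + 96*i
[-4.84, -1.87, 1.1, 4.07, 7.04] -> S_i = -4.84 + 2.97*i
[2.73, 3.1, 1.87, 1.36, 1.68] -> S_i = Random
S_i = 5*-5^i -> [5, -25, 125, -625, 3125]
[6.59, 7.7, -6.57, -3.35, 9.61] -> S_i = Random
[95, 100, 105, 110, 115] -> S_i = 95 + 5*i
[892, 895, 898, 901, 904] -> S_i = 892 + 3*i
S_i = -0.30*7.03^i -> [-0.3, -2.11, -14.83, -104.23, -732.73]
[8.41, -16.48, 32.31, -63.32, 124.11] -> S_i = 8.41*(-1.96)^i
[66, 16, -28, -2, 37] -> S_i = Random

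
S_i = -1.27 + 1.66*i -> [-1.27, 0.39, 2.05, 3.71, 5.37]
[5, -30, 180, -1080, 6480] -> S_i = 5*-6^i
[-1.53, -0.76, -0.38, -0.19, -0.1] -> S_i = -1.53*0.50^i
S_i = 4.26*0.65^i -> [4.26, 2.77, 1.8, 1.17, 0.76]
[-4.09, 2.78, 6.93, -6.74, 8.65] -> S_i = Random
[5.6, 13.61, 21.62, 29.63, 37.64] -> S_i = 5.60 + 8.01*i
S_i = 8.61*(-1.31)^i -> [8.61, -11.28, 14.78, -19.36, 25.36]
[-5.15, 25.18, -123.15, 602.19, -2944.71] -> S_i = -5.15*(-4.89)^i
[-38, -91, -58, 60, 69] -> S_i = Random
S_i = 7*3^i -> [7, 21, 63, 189, 567]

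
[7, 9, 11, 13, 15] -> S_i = 7 + 2*i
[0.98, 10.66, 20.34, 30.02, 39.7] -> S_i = 0.98 + 9.68*i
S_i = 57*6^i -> [57, 342, 2052, 12312, 73872]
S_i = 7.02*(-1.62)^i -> [7.02, -11.37, 18.42, -29.85, 48.35]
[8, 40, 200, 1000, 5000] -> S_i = 8*5^i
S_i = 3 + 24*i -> [3, 27, 51, 75, 99]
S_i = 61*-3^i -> [61, -183, 549, -1647, 4941]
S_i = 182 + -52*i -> [182, 130, 78, 26, -26]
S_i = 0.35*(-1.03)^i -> [0.35, -0.36, 0.37, -0.38, 0.39]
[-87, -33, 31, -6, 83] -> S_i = Random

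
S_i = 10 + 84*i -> [10, 94, 178, 262, 346]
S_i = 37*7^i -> [37, 259, 1813, 12691, 88837]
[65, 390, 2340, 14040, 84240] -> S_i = 65*6^i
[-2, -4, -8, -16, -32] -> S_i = -2*2^i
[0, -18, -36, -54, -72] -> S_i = 0 + -18*i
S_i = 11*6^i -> [11, 66, 396, 2376, 14256]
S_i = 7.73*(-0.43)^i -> [7.73, -3.32, 1.43, -0.61, 0.26]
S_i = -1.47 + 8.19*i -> [-1.47, 6.72, 14.91, 23.1, 31.29]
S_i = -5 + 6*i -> [-5, 1, 7, 13, 19]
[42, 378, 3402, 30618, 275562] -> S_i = 42*9^i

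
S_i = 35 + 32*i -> [35, 67, 99, 131, 163]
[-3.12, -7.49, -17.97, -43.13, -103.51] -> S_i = -3.12*2.40^i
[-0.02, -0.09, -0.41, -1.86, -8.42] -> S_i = -0.02*4.53^i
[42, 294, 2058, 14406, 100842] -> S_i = 42*7^i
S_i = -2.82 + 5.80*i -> [-2.82, 2.98, 8.78, 14.58, 20.38]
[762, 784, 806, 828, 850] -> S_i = 762 + 22*i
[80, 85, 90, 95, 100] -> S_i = 80 + 5*i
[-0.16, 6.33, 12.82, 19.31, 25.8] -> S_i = -0.16 + 6.49*i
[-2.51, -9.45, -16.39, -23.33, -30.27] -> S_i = -2.51 + -6.94*i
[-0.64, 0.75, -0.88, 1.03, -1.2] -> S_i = -0.64*(-1.17)^i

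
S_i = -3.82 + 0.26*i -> [-3.82, -3.56, -3.3, -3.04, -2.78]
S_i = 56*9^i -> [56, 504, 4536, 40824, 367416]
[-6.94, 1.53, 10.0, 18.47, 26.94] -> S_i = -6.94 + 8.47*i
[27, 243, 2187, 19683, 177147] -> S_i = 27*9^i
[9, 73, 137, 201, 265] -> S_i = 9 + 64*i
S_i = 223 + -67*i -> [223, 156, 89, 22, -45]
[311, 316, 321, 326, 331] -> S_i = 311 + 5*i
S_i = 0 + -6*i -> [0, -6, -12, -18, -24]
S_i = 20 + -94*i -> [20, -74, -168, -262, -356]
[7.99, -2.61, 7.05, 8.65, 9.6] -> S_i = Random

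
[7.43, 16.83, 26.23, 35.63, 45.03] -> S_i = 7.43 + 9.40*i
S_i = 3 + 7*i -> [3, 10, 17, 24, 31]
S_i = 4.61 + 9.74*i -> [4.61, 14.35, 24.09, 33.83, 43.57]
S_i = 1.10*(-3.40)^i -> [1.1, -3.74, 12.72, -43.23, 147.0]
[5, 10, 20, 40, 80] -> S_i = 5*2^i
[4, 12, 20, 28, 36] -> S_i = 4 + 8*i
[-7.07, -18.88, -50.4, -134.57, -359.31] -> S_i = -7.07*2.67^i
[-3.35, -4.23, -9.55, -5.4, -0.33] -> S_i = Random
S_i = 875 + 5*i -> [875, 880, 885, 890, 895]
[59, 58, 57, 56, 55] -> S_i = 59 + -1*i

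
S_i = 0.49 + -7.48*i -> [0.49, -6.99, -14.47, -21.95, -29.43]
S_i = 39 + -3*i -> [39, 36, 33, 30, 27]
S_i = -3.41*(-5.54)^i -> [-3.41, 18.89, -104.66, 579.81, -3212.13]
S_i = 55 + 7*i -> [55, 62, 69, 76, 83]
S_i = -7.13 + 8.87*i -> [-7.13, 1.74, 10.61, 19.48, 28.35]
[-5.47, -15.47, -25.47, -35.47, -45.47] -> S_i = -5.47 + -10.00*i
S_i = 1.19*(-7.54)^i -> [1.19, -8.97, 67.65, -510.11, 3846.2]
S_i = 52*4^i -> [52, 208, 832, 3328, 13312]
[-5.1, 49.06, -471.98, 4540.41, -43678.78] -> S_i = -5.10*(-9.62)^i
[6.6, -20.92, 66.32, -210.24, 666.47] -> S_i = 6.60*(-3.17)^i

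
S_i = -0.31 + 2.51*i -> [-0.31, 2.2, 4.71, 7.22, 9.73]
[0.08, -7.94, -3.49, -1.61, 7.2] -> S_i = Random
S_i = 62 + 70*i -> [62, 132, 202, 272, 342]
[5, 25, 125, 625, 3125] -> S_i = 5*5^i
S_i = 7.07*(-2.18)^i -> [7.07, -15.41, 33.6, -73.25, 159.68]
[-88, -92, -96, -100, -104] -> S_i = -88 + -4*i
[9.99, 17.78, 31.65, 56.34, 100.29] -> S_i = 9.99*1.78^i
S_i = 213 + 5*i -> [213, 218, 223, 228, 233]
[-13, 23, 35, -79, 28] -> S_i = Random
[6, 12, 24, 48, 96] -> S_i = 6*2^i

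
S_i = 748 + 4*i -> [748, 752, 756, 760, 764]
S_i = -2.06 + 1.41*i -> [-2.06, -0.65, 0.76, 2.17, 3.58]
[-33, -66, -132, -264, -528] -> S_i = -33*2^i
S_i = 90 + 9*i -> [90, 99, 108, 117, 126]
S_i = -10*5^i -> [-10, -50, -250, -1250, -6250]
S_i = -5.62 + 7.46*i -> [-5.62, 1.84, 9.3, 16.76, 24.22]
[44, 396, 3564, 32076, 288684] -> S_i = 44*9^i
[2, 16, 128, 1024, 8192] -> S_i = 2*8^i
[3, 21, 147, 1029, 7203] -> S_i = 3*7^i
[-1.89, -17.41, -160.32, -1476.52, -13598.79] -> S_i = -1.89*9.21^i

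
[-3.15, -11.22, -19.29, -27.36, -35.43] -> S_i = -3.15 + -8.07*i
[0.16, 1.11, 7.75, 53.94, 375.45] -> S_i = 0.16*6.96^i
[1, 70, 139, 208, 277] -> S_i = 1 + 69*i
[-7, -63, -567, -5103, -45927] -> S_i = -7*9^i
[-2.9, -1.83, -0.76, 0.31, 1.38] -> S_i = -2.90 + 1.07*i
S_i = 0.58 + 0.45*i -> [0.58, 1.03, 1.48, 1.93, 2.38]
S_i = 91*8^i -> [91, 728, 5824, 46592, 372736]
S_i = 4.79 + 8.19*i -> [4.79, 12.98, 21.17, 29.36, 37.55]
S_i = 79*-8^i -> [79, -632, 5056, -40448, 323584]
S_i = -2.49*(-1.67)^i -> [-2.49, 4.16, -6.94, 11.6, -19.37]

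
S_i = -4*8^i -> [-4, -32, -256, -2048, -16384]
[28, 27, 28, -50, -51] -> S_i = Random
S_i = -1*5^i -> [-1, -5, -25, -125, -625]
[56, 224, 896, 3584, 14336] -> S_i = 56*4^i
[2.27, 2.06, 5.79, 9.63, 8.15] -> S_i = Random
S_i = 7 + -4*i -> [7, 3, -1, -5, -9]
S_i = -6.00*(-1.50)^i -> [-6.0, 9.0, -13.5, 20.25, -30.38]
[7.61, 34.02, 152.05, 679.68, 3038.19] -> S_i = 7.61*4.47^i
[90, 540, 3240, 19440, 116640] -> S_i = 90*6^i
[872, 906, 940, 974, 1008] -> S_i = 872 + 34*i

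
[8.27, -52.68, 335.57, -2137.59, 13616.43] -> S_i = 8.27*(-6.37)^i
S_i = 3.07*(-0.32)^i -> [3.07, -0.98, 0.31, -0.1, 0.03]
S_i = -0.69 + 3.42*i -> [-0.69, 2.73, 6.15, 9.57, 12.99]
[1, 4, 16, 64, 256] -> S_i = 1*4^i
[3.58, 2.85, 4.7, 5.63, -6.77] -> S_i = Random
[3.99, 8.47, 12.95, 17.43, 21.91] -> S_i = 3.99 + 4.48*i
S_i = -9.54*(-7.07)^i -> [-9.54, 67.45, -476.86, 3371.37, -23835.6]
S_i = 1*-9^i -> [1, -9, 81, -729, 6561]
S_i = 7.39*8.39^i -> [7.39, 62.0, 520.2, 4364.46, 36617.8]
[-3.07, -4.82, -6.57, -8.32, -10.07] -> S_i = -3.07 + -1.75*i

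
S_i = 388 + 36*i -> [388, 424, 460, 496, 532]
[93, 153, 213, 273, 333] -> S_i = 93 + 60*i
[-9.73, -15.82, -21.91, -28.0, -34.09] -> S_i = -9.73 + -6.09*i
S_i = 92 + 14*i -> [92, 106, 120, 134, 148]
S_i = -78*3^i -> [-78, -234, -702, -2106, -6318]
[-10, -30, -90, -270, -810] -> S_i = -10*3^i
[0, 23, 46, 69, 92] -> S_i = 0 + 23*i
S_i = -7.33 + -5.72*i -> [-7.33, -13.05, -18.77, -24.49, -30.21]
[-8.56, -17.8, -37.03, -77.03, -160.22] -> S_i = -8.56*2.08^i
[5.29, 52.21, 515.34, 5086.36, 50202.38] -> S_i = 5.29*9.87^i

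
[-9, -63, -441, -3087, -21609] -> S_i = -9*7^i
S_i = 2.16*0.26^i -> [2.16, 0.56, 0.15, 0.04, 0.01]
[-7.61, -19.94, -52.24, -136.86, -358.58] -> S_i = -7.61*2.62^i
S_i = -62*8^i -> [-62, -496, -3968, -31744, -253952]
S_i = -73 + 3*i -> [-73, -70, -67, -64, -61]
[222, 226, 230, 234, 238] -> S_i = 222 + 4*i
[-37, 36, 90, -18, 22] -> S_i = Random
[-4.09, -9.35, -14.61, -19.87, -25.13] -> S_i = -4.09 + -5.26*i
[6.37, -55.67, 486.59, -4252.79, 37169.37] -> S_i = 6.37*(-8.74)^i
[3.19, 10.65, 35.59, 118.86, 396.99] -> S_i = 3.19*3.34^i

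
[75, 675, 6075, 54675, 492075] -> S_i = 75*9^i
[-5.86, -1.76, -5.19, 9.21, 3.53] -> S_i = Random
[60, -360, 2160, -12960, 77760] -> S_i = 60*-6^i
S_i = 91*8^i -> [91, 728, 5824, 46592, 372736]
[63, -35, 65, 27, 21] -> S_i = Random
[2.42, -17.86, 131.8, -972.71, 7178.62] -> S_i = 2.42*(-7.38)^i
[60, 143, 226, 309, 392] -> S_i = 60 + 83*i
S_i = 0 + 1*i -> [0, 1, 2, 3, 4]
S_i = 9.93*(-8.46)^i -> [9.93, -84.01, 710.71, -6012.57, 50866.36]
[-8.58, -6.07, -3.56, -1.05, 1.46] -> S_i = -8.58 + 2.51*i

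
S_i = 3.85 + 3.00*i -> [3.85, 6.85, 9.85, 12.85, 15.85]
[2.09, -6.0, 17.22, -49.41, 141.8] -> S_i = 2.09*(-2.87)^i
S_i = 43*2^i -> [43, 86, 172, 344, 688]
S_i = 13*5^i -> [13, 65, 325, 1625, 8125]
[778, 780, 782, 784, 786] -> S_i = 778 + 2*i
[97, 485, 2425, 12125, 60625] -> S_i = 97*5^i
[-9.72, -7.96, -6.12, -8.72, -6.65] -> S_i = Random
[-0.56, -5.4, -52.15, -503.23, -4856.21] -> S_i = -0.56*9.65^i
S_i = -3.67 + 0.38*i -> [-3.67, -3.29, -2.91, -2.53, -2.15]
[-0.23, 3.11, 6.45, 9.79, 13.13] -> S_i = -0.23 + 3.34*i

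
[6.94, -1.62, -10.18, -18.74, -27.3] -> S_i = 6.94 + -8.56*i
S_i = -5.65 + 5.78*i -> [-5.65, 0.13, 5.91, 11.69, 17.47]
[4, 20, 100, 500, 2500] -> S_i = 4*5^i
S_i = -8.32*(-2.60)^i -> [-8.32, 21.63, -56.24, 146.23, -380.2]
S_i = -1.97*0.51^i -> [-1.97, -1.0, -0.51, -0.26, -0.13]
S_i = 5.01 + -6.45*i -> [5.01, -1.44, -7.89, -14.34, -20.79]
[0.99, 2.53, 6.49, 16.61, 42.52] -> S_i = 0.99*2.56^i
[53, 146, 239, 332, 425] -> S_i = 53 + 93*i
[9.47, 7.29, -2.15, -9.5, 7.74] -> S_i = Random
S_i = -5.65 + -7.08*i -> [-5.65, -12.73, -19.81, -26.89, -33.97]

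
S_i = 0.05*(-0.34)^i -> [0.05, -0.02, 0.01, -0.0, 0.0]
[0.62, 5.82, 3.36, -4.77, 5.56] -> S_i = Random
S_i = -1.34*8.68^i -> [-1.34, -11.63, -100.96, -876.32, -7606.48]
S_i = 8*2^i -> [8, 16, 32, 64, 128]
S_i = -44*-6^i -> [-44, 264, -1584, 9504, -57024]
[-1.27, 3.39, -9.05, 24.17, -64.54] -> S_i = -1.27*(-2.67)^i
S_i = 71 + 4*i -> [71, 75, 79, 83, 87]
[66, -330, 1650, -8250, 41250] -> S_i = 66*-5^i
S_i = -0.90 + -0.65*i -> [-0.9, -1.55, -2.2, -2.85, -3.5]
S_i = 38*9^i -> [38, 342, 3078, 27702, 249318]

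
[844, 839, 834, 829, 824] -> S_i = 844 + -5*i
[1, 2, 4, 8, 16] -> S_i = 1*2^i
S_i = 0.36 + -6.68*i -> [0.36, -6.32, -13.0, -19.68, -26.36]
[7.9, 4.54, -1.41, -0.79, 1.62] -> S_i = Random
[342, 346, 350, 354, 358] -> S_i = 342 + 4*i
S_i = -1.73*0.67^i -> [-1.73, -1.16, -0.78, -0.52, -0.35]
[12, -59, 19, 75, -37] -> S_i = Random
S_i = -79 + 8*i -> [-79, -71, -63, -55, -47]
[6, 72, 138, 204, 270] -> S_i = 6 + 66*i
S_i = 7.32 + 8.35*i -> [7.32, 15.67, 24.02, 32.37, 40.72]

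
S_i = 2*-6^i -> [2, -12, 72, -432, 2592]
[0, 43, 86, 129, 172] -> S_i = 0 + 43*i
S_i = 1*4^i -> [1, 4, 16, 64, 256]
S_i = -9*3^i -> [-9, -27, -81, -243, -729]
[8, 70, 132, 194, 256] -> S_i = 8 + 62*i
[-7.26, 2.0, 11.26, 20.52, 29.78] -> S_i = -7.26 + 9.26*i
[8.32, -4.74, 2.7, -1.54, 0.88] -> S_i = 8.32*(-0.57)^i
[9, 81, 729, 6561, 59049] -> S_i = 9*9^i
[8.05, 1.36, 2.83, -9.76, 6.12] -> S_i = Random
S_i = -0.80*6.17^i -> [-0.8, -4.94, -30.46, -187.91, -1159.39]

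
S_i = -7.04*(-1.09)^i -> [-7.04, 7.67, -8.36, 9.12, -9.94]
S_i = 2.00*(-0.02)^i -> [2.0, -0.04, 0.0, -0.0, 0.0]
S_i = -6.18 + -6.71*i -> [-6.18, -12.89, -19.6, -26.31, -33.02]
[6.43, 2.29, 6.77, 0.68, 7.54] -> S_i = Random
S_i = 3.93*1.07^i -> [3.93, 4.21, 4.5, 4.81, 5.15]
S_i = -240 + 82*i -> [-240, -158, -76, 6, 88]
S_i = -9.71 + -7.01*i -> [-9.71, -16.72, -23.73, -30.74, -37.75]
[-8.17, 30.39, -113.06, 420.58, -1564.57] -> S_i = -8.17*(-3.72)^i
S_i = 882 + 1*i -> [882, 883, 884, 885, 886]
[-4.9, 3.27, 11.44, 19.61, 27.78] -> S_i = -4.90 + 8.17*i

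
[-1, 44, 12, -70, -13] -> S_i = Random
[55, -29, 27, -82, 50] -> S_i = Random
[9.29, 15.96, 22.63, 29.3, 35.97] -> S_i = 9.29 + 6.67*i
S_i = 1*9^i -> [1, 9, 81, 729, 6561]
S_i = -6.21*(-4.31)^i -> [-6.21, 26.77, -115.36, 497.19, -2142.89]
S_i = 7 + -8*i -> [7, -1, -9, -17, -25]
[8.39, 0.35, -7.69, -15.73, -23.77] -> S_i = 8.39 + -8.04*i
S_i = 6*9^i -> [6, 54, 486, 4374, 39366]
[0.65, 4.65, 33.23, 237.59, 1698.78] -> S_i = 0.65*7.15^i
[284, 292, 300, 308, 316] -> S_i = 284 + 8*i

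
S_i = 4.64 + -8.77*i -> [4.64, -4.13, -12.9, -21.67, -30.44]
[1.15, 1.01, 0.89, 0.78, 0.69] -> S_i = 1.15*0.88^i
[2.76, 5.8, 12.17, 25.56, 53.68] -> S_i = 2.76*2.10^i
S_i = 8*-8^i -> [8, -64, 512, -4096, 32768]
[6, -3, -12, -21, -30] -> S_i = 6 + -9*i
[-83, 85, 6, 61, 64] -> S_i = Random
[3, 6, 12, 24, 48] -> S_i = 3*2^i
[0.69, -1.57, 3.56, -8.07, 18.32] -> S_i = 0.69*(-2.27)^i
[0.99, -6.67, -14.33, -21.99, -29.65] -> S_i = 0.99 + -7.66*i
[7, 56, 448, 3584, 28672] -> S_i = 7*8^i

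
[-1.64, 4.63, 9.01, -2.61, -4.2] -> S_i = Random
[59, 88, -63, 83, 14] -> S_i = Random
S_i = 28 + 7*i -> [28, 35, 42, 49, 56]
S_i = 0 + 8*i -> [0, 8, 16, 24, 32]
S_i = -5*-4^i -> [-5, 20, -80, 320, -1280]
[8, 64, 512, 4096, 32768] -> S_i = 8*8^i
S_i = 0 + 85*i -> [0, 85, 170, 255, 340]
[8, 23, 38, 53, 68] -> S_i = 8 + 15*i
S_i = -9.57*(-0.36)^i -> [-9.57, 3.45, -1.24, 0.45, -0.16]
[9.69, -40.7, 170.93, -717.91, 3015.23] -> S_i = 9.69*(-4.20)^i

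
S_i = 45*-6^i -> [45, -270, 1620, -9720, 58320]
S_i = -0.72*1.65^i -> [-0.72, -1.19, -1.96, -3.23, -5.34]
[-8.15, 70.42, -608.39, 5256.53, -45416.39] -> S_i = -8.15*(-8.64)^i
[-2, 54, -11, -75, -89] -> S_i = Random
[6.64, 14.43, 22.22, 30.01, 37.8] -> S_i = 6.64 + 7.79*i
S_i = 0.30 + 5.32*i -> [0.3, 5.62, 10.94, 16.26, 21.58]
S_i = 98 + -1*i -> [98, 97, 96, 95, 94]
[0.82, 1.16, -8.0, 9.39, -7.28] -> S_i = Random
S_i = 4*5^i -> [4, 20, 100, 500, 2500]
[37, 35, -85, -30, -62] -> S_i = Random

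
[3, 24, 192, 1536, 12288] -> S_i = 3*8^i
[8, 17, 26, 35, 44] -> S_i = 8 + 9*i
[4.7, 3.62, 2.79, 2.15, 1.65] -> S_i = 4.70*0.77^i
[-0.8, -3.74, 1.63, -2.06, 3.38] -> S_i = Random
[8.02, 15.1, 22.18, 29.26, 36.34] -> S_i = 8.02 + 7.08*i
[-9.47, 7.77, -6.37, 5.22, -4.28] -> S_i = -9.47*(-0.82)^i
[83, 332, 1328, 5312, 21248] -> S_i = 83*4^i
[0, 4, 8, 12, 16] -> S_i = 0 + 4*i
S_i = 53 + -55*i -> [53, -2, -57, -112, -167]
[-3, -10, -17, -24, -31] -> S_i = -3 + -7*i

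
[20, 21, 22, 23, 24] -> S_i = 20 + 1*i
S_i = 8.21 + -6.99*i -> [8.21, 1.22, -5.77, -12.76, -19.75]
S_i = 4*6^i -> [4, 24, 144, 864, 5184]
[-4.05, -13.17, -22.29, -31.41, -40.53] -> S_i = -4.05 + -9.12*i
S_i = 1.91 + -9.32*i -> [1.91, -7.41, -16.73, -26.05, -35.37]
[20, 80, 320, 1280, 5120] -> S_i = 20*4^i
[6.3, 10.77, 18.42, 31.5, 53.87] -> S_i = 6.30*1.71^i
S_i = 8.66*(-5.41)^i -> [8.66, -46.85, 253.46, -1371.23, 7418.34]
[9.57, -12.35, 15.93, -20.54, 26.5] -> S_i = 9.57*(-1.29)^i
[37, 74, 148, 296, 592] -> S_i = 37*2^i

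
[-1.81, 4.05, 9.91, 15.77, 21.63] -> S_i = -1.81 + 5.86*i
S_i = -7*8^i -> [-7, -56, -448, -3584, -28672]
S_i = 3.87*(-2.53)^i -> [3.87, -9.79, 24.77, -62.67, 158.56]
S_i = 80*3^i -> [80, 240, 720, 2160, 6480]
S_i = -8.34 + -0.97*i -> [-8.34, -9.31, -10.28, -11.25, -12.22]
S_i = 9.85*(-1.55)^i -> [9.85, -15.27, 23.66, -36.68, 56.85]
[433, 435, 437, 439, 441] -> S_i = 433 + 2*i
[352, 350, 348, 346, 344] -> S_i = 352 + -2*i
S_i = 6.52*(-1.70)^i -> [6.52, -11.08, 18.84, -32.03, 54.46]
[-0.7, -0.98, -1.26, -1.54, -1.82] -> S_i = -0.70 + -0.28*i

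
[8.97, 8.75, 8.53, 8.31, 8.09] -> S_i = 8.97 + -0.22*i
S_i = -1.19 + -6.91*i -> [-1.19, -8.1, -15.01, -21.92, -28.83]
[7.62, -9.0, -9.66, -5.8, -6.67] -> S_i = Random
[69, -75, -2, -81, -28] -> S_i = Random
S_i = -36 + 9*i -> [-36, -27, -18, -9, 0]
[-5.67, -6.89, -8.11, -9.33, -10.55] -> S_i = -5.67 + -1.22*i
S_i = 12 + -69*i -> [12, -57, -126, -195, -264]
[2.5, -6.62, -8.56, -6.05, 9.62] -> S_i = Random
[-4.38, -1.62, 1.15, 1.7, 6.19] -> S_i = Random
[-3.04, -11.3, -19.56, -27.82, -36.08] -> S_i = -3.04 + -8.26*i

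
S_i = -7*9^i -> [-7, -63, -567, -5103, -45927]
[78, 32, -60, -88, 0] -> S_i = Random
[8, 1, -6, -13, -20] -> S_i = 8 + -7*i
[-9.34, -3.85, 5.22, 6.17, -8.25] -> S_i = Random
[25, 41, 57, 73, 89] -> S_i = 25 + 16*i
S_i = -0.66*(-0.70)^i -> [-0.66, 0.46, -0.32, 0.23, -0.16]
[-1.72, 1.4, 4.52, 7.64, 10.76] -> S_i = -1.72 + 3.12*i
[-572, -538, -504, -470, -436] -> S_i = -572 + 34*i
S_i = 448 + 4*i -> [448, 452, 456, 460, 464]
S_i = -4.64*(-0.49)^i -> [-4.64, 2.27, -1.11, 0.55, -0.27]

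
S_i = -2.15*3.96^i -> [-2.15, -8.51, -33.72, -133.51, -528.71]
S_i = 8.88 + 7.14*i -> [8.88, 16.02, 23.16, 30.3, 37.44]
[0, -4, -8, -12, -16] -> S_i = 0 + -4*i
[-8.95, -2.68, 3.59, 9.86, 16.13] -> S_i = -8.95 + 6.27*i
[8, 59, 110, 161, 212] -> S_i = 8 + 51*i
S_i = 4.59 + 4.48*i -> [4.59, 9.07, 13.55, 18.03, 22.51]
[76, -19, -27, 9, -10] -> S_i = Random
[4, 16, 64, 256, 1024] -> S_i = 4*4^i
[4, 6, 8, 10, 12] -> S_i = 4 + 2*i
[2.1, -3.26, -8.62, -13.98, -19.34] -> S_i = 2.10 + -5.36*i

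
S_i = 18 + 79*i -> [18, 97, 176, 255, 334]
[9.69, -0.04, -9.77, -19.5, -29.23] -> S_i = 9.69 + -9.73*i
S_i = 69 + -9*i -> [69, 60, 51, 42, 33]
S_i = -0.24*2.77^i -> [-0.24, -0.66, -1.84, -5.1, -14.13]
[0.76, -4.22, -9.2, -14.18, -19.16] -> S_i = 0.76 + -4.98*i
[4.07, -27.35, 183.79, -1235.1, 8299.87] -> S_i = 4.07*(-6.72)^i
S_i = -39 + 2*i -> [-39, -37, -35, -33, -31]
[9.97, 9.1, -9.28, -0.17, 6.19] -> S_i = Random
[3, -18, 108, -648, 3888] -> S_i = 3*-6^i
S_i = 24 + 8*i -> [24, 32, 40, 48, 56]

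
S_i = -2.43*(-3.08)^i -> [-2.43, 7.48, -23.05, 71.0, -218.68]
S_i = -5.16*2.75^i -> [-5.16, -14.19, -39.02, -107.31, -295.11]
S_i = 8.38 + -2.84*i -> [8.38, 5.54, 2.7, -0.14, -2.98]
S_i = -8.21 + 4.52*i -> [-8.21, -3.69, 0.83, 5.35, 9.87]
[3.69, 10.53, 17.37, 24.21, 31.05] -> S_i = 3.69 + 6.84*i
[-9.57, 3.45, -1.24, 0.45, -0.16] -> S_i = -9.57*(-0.36)^i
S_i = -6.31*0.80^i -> [-6.31, -5.05, -4.04, -3.23, -2.58]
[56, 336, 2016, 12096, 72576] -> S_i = 56*6^i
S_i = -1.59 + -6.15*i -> [-1.59, -7.74, -13.89, -20.04, -26.19]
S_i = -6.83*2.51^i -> [-6.83, -17.14, -43.03, -108.0, -271.09]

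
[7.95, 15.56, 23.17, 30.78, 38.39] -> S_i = 7.95 + 7.61*i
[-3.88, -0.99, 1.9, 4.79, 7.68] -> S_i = -3.88 + 2.89*i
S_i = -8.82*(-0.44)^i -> [-8.82, 3.88, -1.71, 0.75, -0.33]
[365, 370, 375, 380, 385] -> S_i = 365 + 5*i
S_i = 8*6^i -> [8, 48, 288, 1728, 10368]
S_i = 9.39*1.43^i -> [9.39, 13.43, 19.2, 27.46, 39.27]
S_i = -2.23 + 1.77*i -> [-2.23, -0.46, 1.31, 3.08, 4.85]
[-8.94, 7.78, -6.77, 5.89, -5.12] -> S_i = -8.94*(-0.87)^i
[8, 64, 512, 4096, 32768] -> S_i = 8*8^i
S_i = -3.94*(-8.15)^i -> [-3.94, 32.11, -261.7, 2132.89, -17383.08]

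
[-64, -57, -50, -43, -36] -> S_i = -64 + 7*i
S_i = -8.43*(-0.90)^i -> [-8.43, 7.59, -6.83, 6.15, -5.53]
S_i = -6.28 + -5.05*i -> [-6.28, -11.33, -16.38, -21.43, -26.48]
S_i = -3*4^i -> [-3, -12, -48, -192, -768]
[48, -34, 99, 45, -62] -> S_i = Random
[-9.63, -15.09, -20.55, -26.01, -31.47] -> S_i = -9.63 + -5.46*i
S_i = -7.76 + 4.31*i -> [-7.76, -3.45, 0.86, 5.17, 9.48]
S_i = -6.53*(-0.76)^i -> [-6.53, 4.96, -3.77, 2.87, -2.18]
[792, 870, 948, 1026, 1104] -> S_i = 792 + 78*i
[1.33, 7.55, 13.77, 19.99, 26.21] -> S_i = 1.33 + 6.22*i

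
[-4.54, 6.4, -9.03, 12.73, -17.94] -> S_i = -4.54*(-1.41)^i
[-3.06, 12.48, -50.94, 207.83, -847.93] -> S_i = -3.06*(-4.08)^i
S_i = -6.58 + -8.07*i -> [-6.58, -14.65, -22.72, -30.79, -38.86]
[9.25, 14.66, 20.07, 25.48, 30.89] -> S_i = 9.25 + 5.41*i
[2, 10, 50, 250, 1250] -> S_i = 2*5^i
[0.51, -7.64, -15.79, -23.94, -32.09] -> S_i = 0.51 + -8.15*i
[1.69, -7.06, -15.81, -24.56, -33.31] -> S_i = 1.69 + -8.75*i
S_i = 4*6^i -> [4, 24, 144, 864, 5184]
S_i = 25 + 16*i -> [25, 41, 57, 73, 89]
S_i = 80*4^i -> [80, 320, 1280, 5120, 20480]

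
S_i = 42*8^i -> [42, 336, 2688, 21504, 172032]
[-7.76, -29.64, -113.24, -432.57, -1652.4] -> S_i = -7.76*3.82^i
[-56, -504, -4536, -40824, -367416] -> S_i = -56*9^i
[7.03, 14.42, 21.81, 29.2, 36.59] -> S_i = 7.03 + 7.39*i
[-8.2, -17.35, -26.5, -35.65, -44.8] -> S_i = -8.20 + -9.15*i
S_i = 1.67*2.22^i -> [1.67, 3.71, 8.23, 18.27, 40.56]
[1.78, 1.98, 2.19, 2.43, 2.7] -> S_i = 1.78*1.11^i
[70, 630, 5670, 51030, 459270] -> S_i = 70*9^i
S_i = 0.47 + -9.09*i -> [0.47, -8.62, -17.71, -26.8, -35.89]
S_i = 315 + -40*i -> [315, 275, 235, 195, 155]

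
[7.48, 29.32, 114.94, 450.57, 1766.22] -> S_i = 7.48*3.92^i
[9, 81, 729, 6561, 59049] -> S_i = 9*9^i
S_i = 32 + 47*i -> [32, 79, 126, 173, 220]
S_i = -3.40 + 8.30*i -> [-3.4, 4.9, 13.2, 21.5, 29.8]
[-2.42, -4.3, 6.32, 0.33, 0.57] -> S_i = Random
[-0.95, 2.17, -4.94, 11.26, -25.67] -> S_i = -0.95*(-2.28)^i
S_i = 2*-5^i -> [2, -10, 50, -250, 1250]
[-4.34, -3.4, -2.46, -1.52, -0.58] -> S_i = -4.34 + 0.94*i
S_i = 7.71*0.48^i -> [7.71, 3.7, 1.78, 0.85, 0.41]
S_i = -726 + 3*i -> [-726, -723, -720, -717, -714]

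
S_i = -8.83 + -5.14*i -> [-8.83, -13.97, -19.11, -24.25, -29.39]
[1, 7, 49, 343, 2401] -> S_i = 1*7^i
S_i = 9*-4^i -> [9, -36, 144, -576, 2304]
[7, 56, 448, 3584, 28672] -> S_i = 7*8^i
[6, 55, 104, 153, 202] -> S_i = 6 + 49*i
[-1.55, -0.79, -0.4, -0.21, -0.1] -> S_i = -1.55*0.51^i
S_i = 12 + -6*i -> [12, 6, 0, -6, -12]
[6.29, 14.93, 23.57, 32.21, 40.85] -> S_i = 6.29 + 8.64*i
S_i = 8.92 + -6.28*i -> [8.92, 2.64, -3.64, -9.92, -16.2]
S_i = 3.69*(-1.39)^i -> [3.69, -5.13, 7.13, -9.91, 13.77]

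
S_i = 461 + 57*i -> [461, 518, 575, 632, 689]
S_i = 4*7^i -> [4, 28, 196, 1372, 9604]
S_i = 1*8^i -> [1, 8, 64, 512, 4096]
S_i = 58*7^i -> [58, 406, 2842, 19894, 139258]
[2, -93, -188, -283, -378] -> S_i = 2 + -95*i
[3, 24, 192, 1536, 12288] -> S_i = 3*8^i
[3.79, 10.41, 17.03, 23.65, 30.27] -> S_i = 3.79 + 6.62*i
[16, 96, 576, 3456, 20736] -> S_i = 16*6^i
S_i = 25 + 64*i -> [25, 89, 153, 217, 281]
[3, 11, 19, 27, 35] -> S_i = 3 + 8*i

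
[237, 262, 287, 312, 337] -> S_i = 237 + 25*i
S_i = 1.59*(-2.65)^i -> [1.59, -4.21, 11.17, -29.59, 78.41]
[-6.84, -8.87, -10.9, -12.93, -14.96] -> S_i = -6.84 + -2.03*i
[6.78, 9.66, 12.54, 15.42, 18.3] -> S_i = 6.78 + 2.88*i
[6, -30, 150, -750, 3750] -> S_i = 6*-5^i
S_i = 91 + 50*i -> [91, 141, 191, 241, 291]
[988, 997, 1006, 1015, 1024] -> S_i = 988 + 9*i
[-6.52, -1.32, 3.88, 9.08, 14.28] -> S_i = -6.52 + 5.20*i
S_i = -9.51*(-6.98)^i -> [-9.51, 66.38, -463.33, 3234.05, -22573.67]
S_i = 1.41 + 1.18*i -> [1.41, 2.59, 3.77, 4.95, 6.13]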